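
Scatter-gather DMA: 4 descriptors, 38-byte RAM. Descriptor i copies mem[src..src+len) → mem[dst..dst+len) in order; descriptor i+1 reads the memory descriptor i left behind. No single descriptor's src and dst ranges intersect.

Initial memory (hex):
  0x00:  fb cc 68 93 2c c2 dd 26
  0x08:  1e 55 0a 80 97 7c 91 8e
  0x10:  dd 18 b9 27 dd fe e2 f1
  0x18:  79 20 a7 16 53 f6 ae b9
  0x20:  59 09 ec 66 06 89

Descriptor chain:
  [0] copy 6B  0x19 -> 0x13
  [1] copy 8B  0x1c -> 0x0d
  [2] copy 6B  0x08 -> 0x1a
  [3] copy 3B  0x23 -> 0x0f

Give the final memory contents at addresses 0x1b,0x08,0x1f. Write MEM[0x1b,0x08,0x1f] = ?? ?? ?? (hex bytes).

MEM[0x1b,0x08,0x1f] = 55 1e 53

  after D0: wrote 6B at 0x13 = 20a71653f6ae
  after D1: wrote 8B at 0x0d = 53f6aeb95909ec66
  after D2: wrote 6B at 0x1a = 1e550a809753
  after D3: wrote 3B at 0x0f = 660689
query mem[0x1b]=0x55, mem[0x08]=0x1e, mem[0x1f]=0x53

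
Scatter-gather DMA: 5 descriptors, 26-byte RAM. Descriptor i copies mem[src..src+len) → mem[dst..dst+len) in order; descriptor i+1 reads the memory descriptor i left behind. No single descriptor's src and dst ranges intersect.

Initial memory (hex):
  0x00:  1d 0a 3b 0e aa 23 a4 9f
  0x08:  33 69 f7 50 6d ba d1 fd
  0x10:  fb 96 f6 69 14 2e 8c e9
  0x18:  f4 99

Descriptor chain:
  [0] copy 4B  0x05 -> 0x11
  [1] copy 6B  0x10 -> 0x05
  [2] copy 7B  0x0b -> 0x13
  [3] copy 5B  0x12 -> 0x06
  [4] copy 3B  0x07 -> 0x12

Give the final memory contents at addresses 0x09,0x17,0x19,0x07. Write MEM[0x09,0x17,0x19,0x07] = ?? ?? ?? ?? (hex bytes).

MEM[0x09,0x17,0x19,0x07] = ba fd 23 50

D0: mem[0x11..0x14] <- [23 a4 9f 33]
D1: mem[0x05..0x0a] <- [fb 23 a4 9f 33 2e]
D2: mem[0x13..0x19] <- [50 6d ba d1 fd fb 23]
D3: mem[0x06..0x0a] <- [a4 50 6d ba d1]
D4: mem[0x12..0x14] <- [50 6d ba]
query mem[0x09]=0xba, mem[0x17]=0xfd, mem[0x19]=0x23, mem[0x07]=0x50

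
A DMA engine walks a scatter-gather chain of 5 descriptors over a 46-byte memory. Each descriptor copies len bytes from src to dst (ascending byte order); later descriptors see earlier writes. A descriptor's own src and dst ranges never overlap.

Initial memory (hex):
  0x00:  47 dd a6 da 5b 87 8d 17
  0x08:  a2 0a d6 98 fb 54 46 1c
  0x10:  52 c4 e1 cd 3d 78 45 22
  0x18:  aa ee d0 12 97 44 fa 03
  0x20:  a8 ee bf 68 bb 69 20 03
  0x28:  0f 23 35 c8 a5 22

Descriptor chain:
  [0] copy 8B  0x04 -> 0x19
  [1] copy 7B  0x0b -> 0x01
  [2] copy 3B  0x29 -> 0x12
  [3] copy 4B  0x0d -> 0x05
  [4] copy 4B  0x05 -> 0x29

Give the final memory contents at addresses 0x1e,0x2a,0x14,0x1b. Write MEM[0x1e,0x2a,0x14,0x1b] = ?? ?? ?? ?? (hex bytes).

MEM[0x1e,0x2a,0x14,0x1b] = 0a 46 c8 8d

  after D0: wrote 8B at 0x19 = 5b878d17a20ad698
  after D1: wrote 7B at 0x01 = 98fb54461c52c4
  after D2: wrote 3B at 0x12 = 2335c8
  after D3: wrote 4B at 0x05 = 54461c52
  after D4: wrote 4B at 0x29 = 54461c52
query mem[0x1e]=0x0a, mem[0x2a]=0x46, mem[0x14]=0xc8, mem[0x1b]=0x8d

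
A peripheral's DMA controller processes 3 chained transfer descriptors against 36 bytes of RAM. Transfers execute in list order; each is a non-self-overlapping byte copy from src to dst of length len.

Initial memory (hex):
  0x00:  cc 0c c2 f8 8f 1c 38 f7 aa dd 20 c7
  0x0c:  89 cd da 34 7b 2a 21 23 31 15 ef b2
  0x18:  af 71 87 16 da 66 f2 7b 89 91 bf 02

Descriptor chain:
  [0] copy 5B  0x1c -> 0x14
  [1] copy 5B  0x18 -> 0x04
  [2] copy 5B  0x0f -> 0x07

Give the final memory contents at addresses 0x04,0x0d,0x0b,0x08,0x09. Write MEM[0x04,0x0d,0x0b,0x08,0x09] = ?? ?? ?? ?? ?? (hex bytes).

MEM[0x04,0x0d,0x0b,0x08,0x09] = 89 cd 23 7b 2a

[0] 0x1c->0x14 len=5 : da 66 f2 7b 89
[1] 0x18->0x04 len=5 : 89 71 87 16 da
[2] 0x0f->0x07 len=5 : 34 7b 2a 21 23
query mem[0x04]=0x89, mem[0x0d]=0xcd, mem[0x0b]=0x23, mem[0x08]=0x7b, mem[0x09]=0x2a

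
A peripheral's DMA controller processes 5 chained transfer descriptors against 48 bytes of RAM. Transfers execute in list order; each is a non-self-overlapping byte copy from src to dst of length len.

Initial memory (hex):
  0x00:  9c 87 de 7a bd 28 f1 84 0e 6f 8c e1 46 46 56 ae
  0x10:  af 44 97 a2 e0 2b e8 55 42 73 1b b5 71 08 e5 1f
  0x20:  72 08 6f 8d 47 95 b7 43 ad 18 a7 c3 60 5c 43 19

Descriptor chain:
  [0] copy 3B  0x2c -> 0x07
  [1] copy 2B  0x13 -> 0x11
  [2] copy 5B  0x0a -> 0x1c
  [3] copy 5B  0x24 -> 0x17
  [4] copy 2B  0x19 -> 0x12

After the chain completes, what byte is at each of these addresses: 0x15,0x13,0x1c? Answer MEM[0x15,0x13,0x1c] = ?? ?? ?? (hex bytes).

MEM[0x15,0x13,0x1c] = 2b 43 8c

D0: mem[0x07..0x09] <- [60 5c 43]
D1: mem[0x11..0x12] <- [a2 e0]
D2: mem[0x1c..0x20] <- [8c e1 46 46 56]
D3: mem[0x17..0x1b] <- [47 95 b7 43 ad]
D4: mem[0x12..0x13] <- [b7 43]
query mem[0x15]=0x2b, mem[0x13]=0x43, mem[0x1c]=0x8c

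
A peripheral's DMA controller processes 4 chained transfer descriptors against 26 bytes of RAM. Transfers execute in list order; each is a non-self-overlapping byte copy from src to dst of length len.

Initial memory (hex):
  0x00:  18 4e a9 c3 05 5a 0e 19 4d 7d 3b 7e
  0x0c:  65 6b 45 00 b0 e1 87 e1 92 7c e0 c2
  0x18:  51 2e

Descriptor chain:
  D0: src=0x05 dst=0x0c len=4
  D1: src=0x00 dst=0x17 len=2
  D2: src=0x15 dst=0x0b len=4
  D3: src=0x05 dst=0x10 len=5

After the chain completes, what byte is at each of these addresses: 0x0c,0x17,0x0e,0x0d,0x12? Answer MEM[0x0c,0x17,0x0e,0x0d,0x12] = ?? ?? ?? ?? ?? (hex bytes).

MEM[0x0c,0x17,0x0e,0x0d,0x12] = e0 18 4e 18 19

[0] 0x05->0x0c len=4 : 5a 0e 19 4d
[1] 0x00->0x17 len=2 : 18 4e
[2] 0x15->0x0b len=4 : 7c e0 18 4e
[3] 0x05->0x10 len=5 : 5a 0e 19 4d 7d
query mem[0x0c]=0xe0, mem[0x17]=0x18, mem[0x0e]=0x4e, mem[0x0d]=0x18, mem[0x12]=0x19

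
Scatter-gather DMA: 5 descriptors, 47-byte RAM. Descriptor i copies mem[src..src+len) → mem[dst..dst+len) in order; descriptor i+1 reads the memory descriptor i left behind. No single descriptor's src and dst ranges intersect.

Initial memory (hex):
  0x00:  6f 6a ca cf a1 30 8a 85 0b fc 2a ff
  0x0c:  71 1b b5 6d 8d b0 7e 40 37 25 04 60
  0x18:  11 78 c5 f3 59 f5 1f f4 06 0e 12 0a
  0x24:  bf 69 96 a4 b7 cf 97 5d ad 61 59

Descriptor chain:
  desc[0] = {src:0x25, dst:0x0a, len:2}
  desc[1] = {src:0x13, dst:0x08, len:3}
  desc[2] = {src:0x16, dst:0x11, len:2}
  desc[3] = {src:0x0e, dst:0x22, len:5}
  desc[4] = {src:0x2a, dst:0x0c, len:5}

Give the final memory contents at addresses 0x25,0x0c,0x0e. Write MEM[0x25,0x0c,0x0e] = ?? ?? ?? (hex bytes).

D0: mem[0x0a..0x0b] <- [69 96]
D1: mem[0x08..0x0a] <- [40 37 25]
D2: mem[0x11..0x12] <- [04 60]
D3: mem[0x22..0x26] <- [b5 6d 8d 04 60]
D4: mem[0x0c..0x10] <- [97 5d ad 61 59]
query mem[0x25]=0x04, mem[0x0c]=0x97, mem[0x0e]=0xad

MEM[0x25,0x0c,0x0e] = 04 97 ad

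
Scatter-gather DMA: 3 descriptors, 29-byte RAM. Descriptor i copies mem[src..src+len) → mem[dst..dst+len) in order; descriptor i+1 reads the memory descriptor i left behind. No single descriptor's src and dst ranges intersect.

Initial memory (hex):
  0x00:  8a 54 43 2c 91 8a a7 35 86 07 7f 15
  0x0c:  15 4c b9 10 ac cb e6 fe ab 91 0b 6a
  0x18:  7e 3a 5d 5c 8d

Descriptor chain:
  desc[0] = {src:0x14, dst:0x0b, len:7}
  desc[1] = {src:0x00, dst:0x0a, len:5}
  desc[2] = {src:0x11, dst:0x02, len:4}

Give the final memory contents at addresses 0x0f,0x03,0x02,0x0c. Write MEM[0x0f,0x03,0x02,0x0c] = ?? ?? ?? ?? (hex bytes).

D0: mem[0x0b..0x11] <- [ab 91 0b 6a 7e 3a 5d]
D1: mem[0x0a..0x0e] <- [8a 54 43 2c 91]
D2: mem[0x02..0x05] <- [5d e6 fe ab]
query mem[0x0f]=0x7e, mem[0x03]=0xe6, mem[0x02]=0x5d, mem[0x0c]=0x43

MEM[0x0f,0x03,0x02,0x0c] = 7e e6 5d 43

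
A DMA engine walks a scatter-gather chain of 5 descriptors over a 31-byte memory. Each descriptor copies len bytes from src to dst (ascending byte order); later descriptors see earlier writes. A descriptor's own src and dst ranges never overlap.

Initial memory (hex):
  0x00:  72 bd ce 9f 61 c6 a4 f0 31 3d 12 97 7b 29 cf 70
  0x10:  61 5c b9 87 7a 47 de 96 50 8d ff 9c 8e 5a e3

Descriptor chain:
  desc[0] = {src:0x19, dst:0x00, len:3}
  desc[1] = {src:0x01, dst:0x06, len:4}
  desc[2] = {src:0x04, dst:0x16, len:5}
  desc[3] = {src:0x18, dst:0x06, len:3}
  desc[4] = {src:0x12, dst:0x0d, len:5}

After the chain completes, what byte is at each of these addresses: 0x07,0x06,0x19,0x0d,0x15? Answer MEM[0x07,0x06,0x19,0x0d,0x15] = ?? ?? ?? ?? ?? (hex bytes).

MEM[0x07,0x06,0x19,0x0d,0x15] = 9c ff 9c b9 47

D0: mem[0x00..0x02] <- [8d ff 9c]
D1: mem[0x06..0x09] <- [ff 9c 9f 61]
D2: mem[0x16..0x1a] <- [61 c6 ff 9c 9f]
D3: mem[0x06..0x08] <- [ff 9c 9f]
D4: mem[0x0d..0x11] <- [b9 87 7a 47 61]
query mem[0x07]=0x9c, mem[0x06]=0xff, mem[0x19]=0x9c, mem[0x0d]=0xb9, mem[0x15]=0x47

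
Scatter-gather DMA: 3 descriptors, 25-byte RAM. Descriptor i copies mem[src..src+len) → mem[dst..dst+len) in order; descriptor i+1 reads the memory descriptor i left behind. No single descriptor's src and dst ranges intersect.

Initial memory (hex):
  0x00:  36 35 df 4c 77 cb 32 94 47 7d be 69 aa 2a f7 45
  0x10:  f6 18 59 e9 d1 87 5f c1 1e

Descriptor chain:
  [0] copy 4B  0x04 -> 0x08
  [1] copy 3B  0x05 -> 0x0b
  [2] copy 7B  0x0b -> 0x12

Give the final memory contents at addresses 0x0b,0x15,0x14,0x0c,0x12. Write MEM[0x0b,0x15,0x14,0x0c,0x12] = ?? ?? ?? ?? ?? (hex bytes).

MEM[0x0b,0x15,0x14,0x0c,0x12] = cb f7 94 32 cb

  after D0: wrote 4B at 0x08 = 77cb3294
  after D1: wrote 3B at 0x0b = cb3294
  after D2: wrote 7B at 0x12 = cb3294f745f618
query mem[0x0b]=0xcb, mem[0x15]=0xf7, mem[0x14]=0x94, mem[0x0c]=0x32, mem[0x12]=0xcb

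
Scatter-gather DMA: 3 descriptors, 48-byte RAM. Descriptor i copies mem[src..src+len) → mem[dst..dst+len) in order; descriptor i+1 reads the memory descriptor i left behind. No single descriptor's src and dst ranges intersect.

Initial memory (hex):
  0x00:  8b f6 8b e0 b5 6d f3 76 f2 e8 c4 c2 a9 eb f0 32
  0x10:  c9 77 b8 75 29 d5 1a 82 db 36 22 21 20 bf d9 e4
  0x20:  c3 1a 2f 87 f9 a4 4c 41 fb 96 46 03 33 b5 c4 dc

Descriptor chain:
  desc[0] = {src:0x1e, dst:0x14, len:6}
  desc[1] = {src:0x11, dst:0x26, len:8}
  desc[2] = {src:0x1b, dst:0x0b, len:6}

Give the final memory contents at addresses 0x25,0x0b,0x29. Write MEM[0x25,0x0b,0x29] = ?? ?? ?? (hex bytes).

[0] 0x1e->0x14 len=6 : d9 e4 c3 1a 2f 87
[1] 0x11->0x26 len=8 : 77 b8 75 d9 e4 c3 1a 2f
[2] 0x1b->0x0b len=6 : 21 20 bf d9 e4 c3
query mem[0x25]=0xa4, mem[0x0b]=0x21, mem[0x29]=0xd9

MEM[0x25,0x0b,0x29] = a4 21 d9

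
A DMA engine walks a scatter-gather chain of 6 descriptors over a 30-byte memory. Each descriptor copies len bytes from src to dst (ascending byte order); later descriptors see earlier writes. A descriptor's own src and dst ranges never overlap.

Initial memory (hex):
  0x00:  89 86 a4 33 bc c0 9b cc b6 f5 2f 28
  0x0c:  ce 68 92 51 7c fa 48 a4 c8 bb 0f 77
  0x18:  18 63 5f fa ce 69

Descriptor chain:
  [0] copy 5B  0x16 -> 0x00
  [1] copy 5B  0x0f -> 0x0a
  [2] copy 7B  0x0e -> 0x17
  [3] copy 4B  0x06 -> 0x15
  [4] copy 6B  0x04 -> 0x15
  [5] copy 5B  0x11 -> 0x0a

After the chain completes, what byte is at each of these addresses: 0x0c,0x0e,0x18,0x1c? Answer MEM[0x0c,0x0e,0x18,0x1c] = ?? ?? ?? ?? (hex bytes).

D0: mem[0x00..0x04] <- [0f 77 18 63 5f]
D1: mem[0x0a..0x0e] <- [51 7c fa 48 a4]
D2: mem[0x17..0x1d] <- [a4 51 7c fa 48 a4 c8]
D3: mem[0x15..0x18] <- [9b cc b6 f5]
D4: mem[0x15..0x1a] <- [5f c0 9b cc b6 f5]
D5: mem[0x0a..0x0e] <- [fa 48 a4 c8 5f]
query mem[0x0c]=0xa4, mem[0x0e]=0x5f, mem[0x18]=0xcc, mem[0x1c]=0xa4

MEM[0x0c,0x0e,0x18,0x1c] = a4 5f cc a4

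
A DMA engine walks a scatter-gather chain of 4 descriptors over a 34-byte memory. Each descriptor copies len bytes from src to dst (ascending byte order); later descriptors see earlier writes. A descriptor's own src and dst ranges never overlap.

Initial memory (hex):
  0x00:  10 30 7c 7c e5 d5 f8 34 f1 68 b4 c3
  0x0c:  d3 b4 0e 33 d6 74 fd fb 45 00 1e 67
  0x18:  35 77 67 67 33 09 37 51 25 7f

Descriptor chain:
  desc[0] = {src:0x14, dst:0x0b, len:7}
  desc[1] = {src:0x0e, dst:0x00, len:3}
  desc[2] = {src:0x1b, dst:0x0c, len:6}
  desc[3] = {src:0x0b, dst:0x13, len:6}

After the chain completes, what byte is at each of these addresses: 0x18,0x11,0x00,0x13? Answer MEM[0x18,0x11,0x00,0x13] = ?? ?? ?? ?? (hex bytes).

D0: mem[0x0b..0x11] <- [45 00 1e 67 35 77 67]
D1: mem[0x00..0x02] <- [67 35 77]
D2: mem[0x0c..0x11] <- [67 33 09 37 51 25]
D3: mem[0x13..0x18] <- [45 67 33 09 37 51]
query mem[0x18]=0x51, mem[0x11]=0x25, mem[0x00]=0x67, mem[0x13]=0x45

MEM[0x18,0x11,0x00,0x13] = 51 25 67 45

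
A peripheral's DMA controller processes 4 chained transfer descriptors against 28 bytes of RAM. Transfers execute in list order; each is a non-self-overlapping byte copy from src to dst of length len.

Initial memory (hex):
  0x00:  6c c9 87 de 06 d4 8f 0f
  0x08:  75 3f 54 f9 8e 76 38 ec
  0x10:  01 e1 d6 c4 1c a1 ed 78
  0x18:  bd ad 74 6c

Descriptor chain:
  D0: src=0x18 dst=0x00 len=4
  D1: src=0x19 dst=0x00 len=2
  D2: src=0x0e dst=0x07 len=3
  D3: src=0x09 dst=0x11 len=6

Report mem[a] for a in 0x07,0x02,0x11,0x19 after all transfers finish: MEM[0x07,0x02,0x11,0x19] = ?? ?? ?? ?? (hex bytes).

  after D0: wrote 4B at 0x00 = bdad746c
  after D1: wrote 2B at 0x00 = ad74
  after D2: wrote 3B at 0x07 = 38ec01
  after D3: wrote 6B at 0x11 = 0154f98e7638
query mem[0x07]=0x38, mem[0x02]=0x74, mem[0x11]=0x01, mem[0x19]=0xad

MEM[0x07,0x02,0x11,0x19] = 38 74 01 ad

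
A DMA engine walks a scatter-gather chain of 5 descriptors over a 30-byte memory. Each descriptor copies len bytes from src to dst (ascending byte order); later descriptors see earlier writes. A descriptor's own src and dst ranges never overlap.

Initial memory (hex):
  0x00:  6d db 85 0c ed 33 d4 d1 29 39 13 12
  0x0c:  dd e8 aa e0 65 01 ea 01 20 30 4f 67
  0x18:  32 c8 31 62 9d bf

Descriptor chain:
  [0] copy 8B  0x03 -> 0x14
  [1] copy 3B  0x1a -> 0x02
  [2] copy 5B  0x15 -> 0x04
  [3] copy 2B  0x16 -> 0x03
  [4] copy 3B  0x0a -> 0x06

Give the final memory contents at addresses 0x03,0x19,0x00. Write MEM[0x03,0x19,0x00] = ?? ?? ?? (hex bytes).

#0 dst[0x14+8] := {0x0c,0xed,0x33,0xd4,0xd1,0x29,0x39,0x13}
#1 dst[0x02+3] := {0x39,0x13,0x9d}
#2 dst[0x04+5] := {0xed,0x33,0xd4,0xd1,0x29}
#3 dst[0x03+2] := {0x33,0xd4}
#4 dst[0x06+3] := {0x13,0x12,0xdd}
query mem[0x03]=0x33, mem[0x19]=0x29, mem[0x00]=0x6d

MEM[0x03,0x19,0x00] = 33 29 6d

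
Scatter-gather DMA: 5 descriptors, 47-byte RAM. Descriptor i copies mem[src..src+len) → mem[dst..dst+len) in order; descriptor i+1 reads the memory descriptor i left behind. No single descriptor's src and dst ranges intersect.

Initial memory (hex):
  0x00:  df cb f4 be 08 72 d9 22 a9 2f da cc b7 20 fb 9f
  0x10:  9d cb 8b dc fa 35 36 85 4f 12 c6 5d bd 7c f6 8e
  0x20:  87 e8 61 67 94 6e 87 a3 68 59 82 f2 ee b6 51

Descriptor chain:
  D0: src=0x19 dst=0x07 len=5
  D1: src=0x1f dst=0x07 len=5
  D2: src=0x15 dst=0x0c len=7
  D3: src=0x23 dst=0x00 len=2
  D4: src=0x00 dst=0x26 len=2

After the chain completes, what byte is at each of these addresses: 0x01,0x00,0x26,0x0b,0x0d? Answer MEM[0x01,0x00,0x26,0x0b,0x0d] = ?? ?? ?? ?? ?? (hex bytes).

#0 dst[0x07+5] := {0x12,0xc6,0x5d,0xbd,0x7c}
#1 dst[0x07+5] := {0x8e,0x87,0xe8,0x61,0x67}
#2 dst[0x0c+7] := {0x35,0x36,0x85,0x4f,0x12,0xc6,0x5d}
#3 dst[0x00+2] := {0x67,0x94}
#4 dst[0x26+2] := {0x67,0x94}
query mem[0x01]=0x94, mem[0x00]=0x67, mem[0x26]=0x67, mem[0x0b]=0x67, mem[0x0d]=0x36

MEM[0x01,0x00,0x26,0x0b,0x0d] = 94 67 67 67 36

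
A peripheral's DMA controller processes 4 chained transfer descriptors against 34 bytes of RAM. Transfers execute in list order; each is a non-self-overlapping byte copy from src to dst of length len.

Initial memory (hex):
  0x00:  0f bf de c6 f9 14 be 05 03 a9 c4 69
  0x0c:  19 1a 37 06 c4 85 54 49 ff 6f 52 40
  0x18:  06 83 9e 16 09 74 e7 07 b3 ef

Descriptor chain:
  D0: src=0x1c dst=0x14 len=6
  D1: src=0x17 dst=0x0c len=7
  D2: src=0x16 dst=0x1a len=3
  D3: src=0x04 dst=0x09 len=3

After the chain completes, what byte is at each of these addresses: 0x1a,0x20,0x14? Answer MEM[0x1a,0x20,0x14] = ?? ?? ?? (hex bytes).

#0 dst[0x14+6] := {0x09,0x74,0xe7,0x07,0xb3,0xef}
#1 dst[0x0c+7] := {0x07,0xb3,0xef,0x9e,0x16,0x09,0x74}
#2 dst[0x1a+3] := {0xe7,0x07,0xb3}
#3 dst[0x09+3] := {0xf9,0x14,0xbe}
query mem[0x1a]=0xe7, mem[0x20]=0xb3, mem[0x14]=0x09

MEM[0x1a,0x20,0x14] = e7 b3 09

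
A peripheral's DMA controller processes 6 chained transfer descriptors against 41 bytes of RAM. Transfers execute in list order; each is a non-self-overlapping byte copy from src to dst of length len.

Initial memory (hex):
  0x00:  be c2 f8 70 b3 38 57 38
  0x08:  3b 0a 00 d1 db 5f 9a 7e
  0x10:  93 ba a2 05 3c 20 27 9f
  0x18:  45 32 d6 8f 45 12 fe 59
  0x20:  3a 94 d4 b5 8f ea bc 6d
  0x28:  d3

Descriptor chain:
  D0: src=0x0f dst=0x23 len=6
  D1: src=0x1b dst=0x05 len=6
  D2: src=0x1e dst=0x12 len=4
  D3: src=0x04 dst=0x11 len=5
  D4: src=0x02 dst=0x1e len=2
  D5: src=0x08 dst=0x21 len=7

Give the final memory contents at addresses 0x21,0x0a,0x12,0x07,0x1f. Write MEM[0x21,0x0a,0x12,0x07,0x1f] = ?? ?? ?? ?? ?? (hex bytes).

MEM[0x21,0x0a,0x12,0x07,0x1f] = fe 3a 8f 12 70

D0: mem[0x23..0x28] <- [7e 93 ba a2 05 3c]
D1: mem[0x05..0x0a] <- [8f 45 12 fe 59 3a]
D2: mem[0x12..0x15] <- [fe 59 3a 94]
D3: mem[0x11..0x15] <- [b3 8f 45 12 fe]
D4: mem[0x1e..0x1f] <- [f8 70]
D5: mem[0x21..0x27] <- [fe 59 3a d1 db 5f 9a]
query mem[0x21]=0xfe, mem[0x0a]=0x3a, mem[0x12]=0x8f, mem[0x07]=0x12, mem[0x1f]=0x70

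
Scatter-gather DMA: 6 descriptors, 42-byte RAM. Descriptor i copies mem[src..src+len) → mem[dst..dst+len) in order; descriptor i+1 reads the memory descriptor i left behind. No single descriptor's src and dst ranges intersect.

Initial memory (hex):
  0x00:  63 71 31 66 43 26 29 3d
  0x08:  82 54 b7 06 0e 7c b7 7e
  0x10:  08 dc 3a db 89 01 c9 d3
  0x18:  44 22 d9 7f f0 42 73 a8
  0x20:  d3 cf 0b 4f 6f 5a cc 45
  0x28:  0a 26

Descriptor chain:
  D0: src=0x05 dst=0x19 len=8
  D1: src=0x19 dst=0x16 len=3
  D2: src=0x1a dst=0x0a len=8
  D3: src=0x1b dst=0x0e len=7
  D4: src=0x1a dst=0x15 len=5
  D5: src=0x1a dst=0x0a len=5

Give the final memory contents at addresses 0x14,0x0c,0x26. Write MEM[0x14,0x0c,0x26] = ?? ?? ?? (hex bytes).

  after D0: wrote 8B at 0x19 = 26293d8254b7060e
  after D1: wrote 3B at 0x16 = 26293d
  after D2: wrote 8B at 0x0a = 293d8254b7060ecf
  after D3: wrote 7B at 0x0e = 3d8254b7060ecf
  after D4: wrote 5B at 0x15 = 293d8254b7
  after D5: wrote 5B at 0x0a = 293d8254b7
query mem[0x14]=0xcf, mem[0x0c]=0x82, mem[0x26]=0xcc

MEM[0x14,0x0c,0x26] = cf 82 cc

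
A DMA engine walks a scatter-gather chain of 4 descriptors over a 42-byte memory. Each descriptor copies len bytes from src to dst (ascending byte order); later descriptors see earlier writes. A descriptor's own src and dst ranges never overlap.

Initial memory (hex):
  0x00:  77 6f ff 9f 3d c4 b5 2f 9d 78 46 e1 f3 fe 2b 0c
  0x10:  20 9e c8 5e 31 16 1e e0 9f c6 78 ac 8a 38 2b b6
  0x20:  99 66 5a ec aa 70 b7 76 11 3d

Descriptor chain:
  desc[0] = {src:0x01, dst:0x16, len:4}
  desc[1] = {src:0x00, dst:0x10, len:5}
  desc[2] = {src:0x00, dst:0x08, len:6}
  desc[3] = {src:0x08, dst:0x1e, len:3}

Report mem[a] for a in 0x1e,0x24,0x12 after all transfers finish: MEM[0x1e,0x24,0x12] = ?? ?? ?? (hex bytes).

#0 dst[0x16+4] := {0x6f,0xff,0x9f,0x3d}
#1 dst[0x10+5] := {0x77,0x6f,0xff,0x9f,0x3d}
#2 dst[0x08+6] := {0x77,0x6f,0xff,0x9f,0x3d,0xc4}
#3 dst[0x1e+3] := {0x77,0x6f,0xff}
query mem[0x1e]=0x77, mem[0x24]=0xaa, mem[0x12]=0xff

MEM[0x1e,0x24,0x12] = 77 aa ff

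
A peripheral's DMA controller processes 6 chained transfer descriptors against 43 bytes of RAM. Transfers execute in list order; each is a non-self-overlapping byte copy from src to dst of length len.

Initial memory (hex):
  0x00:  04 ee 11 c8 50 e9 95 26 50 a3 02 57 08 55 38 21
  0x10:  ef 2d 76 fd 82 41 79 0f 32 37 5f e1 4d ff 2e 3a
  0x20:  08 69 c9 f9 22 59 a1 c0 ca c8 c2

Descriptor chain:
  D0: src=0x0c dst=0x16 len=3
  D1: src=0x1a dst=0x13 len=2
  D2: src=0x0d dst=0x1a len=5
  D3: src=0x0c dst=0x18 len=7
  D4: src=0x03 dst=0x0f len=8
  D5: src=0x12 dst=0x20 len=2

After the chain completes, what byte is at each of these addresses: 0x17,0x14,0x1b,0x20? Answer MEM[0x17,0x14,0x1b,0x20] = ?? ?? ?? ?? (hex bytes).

#0 dst[0x16+3] := {0x08,0x55,0x38}
#1 dst[0x13+2] := {0x5f,0xe1}
#2 dst[0x1a+5] := {0x55,0x38,0x21,0xef,0x2d}
#3 dst[0x18+7] := {0x08,0x55,0x38,0x21,0xef,0x2d,0x76}
#4 dst[0x0f+8] := {0xc8,0x50,0xe9,0x95,0x26,0x50,0xa3,0x02}
#5 dst[0x20+2] := {0x95,0x26}
query mem[0x17]=0x55, mem[0x14]=0x50, mem[0x1b]=0x21, mem[0x20]=0x95

MEM[0x17,0x14,0x1b,0x20] = 55 50 21 95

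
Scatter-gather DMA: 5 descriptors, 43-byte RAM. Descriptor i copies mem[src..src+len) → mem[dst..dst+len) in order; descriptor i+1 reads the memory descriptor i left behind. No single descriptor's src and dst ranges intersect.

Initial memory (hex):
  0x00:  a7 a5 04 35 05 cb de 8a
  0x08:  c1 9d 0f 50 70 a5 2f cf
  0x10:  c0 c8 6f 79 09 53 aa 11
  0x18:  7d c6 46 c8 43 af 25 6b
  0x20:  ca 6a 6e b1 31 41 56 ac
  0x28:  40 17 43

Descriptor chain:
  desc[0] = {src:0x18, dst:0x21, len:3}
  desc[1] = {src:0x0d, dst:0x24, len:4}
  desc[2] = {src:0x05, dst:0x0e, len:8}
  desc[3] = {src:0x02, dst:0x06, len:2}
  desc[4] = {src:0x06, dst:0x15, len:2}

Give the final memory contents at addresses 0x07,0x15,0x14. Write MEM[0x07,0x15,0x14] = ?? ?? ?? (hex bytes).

MEM[0x07,0x15,0x14] = 35 04 50

  after D0: wrote 3B at 0x21 = 7dc646
  after D1: wrote 4B at 0x24 = a52fcfc0
  after D2: wrote 8B at 0x0e = cbde8ac19d0f5070
  after D3: wrote 2B at 0x06 = 0435
  after D4: wrote 2B at 0x15 = 0435
query mem[0x07]=0x35, mem[0x15]=0x04, mem[0x14]=0x50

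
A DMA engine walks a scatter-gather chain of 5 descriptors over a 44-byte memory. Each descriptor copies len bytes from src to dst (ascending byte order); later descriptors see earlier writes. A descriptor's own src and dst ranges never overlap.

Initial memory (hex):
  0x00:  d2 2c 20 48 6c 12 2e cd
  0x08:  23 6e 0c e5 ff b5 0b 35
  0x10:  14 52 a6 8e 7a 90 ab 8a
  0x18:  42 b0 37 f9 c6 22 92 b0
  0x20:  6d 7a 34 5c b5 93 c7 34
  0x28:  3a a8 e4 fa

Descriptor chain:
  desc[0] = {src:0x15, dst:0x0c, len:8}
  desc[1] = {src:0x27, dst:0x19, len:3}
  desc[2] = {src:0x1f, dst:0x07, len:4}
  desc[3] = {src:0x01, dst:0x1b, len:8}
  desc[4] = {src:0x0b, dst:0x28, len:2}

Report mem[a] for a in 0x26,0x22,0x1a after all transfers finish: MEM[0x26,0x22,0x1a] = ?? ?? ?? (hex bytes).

MEM[0x26,0x22,0x1a] = c7 6d 3a

[0] 0x15->0x0c len=8 : 90 ab 8a 42 b0 37 f9 c6
[1] 0x27->0x19 len=3 : 34 3a a8
[2] 0x1f->0x07 len=4 : b0 6d 7a 34
[3] 0x01->0x1b len=8 : 2c 20 48 6c 12 2e b0 6d
[4] 0x0b->0x28 len=2 : e5 90
query mem[0x26]=0xc7, mem[0x22]=0x6d, mem[0x1a]=0x3a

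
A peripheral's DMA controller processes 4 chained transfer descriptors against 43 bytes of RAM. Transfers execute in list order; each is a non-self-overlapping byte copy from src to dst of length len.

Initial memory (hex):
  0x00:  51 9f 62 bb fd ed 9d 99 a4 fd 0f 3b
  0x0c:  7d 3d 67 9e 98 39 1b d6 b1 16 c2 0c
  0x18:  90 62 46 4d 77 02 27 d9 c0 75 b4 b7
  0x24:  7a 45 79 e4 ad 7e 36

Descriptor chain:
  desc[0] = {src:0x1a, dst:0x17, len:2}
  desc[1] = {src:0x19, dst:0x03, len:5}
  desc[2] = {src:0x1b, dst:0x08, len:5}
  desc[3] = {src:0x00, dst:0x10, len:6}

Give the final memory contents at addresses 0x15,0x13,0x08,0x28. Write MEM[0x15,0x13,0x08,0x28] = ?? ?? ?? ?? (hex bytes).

  after D0: wrote 2B at 0x17 = 464d
  after D1: wrote 5B at 0x03 = 62464d7702
  after D2: wrote 5B at 0x08 = 4d770227d9
  after D3: wrote 6B at 0x10 = 519f6262464d
query mem[0x15]=0x4d, mem[0x13]=0x62, mem[0x08]=0x4d, mem[0x28]=0xad

MEM[0x15,0x13,0x08,0x28] = 4d 62 4d ad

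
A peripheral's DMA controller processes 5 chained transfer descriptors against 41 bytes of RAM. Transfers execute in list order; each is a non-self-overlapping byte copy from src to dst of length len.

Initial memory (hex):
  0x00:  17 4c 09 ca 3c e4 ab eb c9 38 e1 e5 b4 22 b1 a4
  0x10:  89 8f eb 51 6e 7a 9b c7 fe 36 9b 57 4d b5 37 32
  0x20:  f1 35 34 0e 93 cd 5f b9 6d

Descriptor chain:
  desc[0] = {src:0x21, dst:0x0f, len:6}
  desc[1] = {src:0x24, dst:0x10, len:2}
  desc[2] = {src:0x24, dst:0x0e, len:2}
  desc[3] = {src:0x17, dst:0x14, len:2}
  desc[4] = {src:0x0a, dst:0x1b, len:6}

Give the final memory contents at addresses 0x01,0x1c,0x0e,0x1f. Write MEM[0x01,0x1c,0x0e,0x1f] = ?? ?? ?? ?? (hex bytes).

D0: mem[0x0f..0x14] <- [35 34 0e 93 cd 5f]
D1: mem[0x10..0x11] <- [93 cd]
D2: mem[0x0e..0x0f] <- [93 cd]
D3: mem[0x14..0x15] <- [c7 fe]
D4: mem[0x1b..0x20] <- [e1 e5 b4 22 93 cd]
query mem[0x01]=0x4c, mem[0x1c]=0xe5, mem[0x0e]=0x93, mem[0x1f]=0x93

MEM[0x01,0x1c,0x0e,0x1f] = 4c e5 93 93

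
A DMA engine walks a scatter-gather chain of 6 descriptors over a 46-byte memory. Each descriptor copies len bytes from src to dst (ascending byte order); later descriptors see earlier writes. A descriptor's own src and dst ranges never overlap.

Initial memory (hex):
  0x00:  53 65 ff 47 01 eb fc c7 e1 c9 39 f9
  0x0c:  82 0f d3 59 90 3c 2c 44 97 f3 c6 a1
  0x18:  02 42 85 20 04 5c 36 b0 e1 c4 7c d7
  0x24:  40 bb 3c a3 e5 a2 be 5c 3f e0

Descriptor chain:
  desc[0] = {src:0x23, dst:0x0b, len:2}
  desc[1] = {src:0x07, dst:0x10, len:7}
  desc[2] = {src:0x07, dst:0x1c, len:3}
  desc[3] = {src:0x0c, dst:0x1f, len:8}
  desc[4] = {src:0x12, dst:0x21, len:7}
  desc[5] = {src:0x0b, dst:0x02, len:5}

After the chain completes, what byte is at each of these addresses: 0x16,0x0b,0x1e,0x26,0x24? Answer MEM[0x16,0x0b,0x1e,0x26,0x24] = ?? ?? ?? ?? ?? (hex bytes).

MEM[0x16,0x0b,0x1e,0x26,0x24] = 0f d7 c9 a1 40

#0 dst[0x0b+2] := {0xd7,0x40}
#1 dst[0x10+7] := {0xc7,0xe1,0xc9,0x39,0xd7,0x40,0x0f}
#2 dst[0x1c+3] := {0xc7,0xe1,0xc9}
#3 dst[0x1f+8] := {0x40,0x0f,0xd3,0x59,0xc7,0xe1,0xc9,0x39}
#4 dst[0x21+7] := {0xc9,0x39,0xd7,0x40,0x0f,0xa1,0x02}
#5 dst[0x02+5] := {0xd7,0x40,0x0f,0xd3,0x59}
query mem[0x16]=0x0f, mem[0x0b]=0xd7, mem[0x1e]=0xc9, mem[0x26]=0xa1, mem[0x24]=0x40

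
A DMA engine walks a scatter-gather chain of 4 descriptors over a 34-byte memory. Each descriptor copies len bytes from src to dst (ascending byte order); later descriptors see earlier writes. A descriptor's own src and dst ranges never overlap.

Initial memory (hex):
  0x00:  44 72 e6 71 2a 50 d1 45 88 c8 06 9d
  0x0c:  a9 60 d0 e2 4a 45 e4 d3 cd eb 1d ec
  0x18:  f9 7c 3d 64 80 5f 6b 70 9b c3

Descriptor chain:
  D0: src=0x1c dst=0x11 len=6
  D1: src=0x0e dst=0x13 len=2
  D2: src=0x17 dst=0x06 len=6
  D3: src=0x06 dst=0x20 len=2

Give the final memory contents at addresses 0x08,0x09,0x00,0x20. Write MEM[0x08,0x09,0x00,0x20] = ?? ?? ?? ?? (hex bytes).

  after D0: wrote 6B at 0x11 = 805f6b709bc3
  after D1: wrote 2B at 0x13 = d0e2
  after D2: wrote 6B at 0x06 = ecf97c3d6480
  after D3: wrote 2B at 0x20 = ecf9
query mem[0x08]=0x7c, mem[0x09]=0x3d, mem[0x00]=0x44, mem[0x20]=0xec

MEM[0x08,0x09,0x00,0x20] = 7c 3d 44 ec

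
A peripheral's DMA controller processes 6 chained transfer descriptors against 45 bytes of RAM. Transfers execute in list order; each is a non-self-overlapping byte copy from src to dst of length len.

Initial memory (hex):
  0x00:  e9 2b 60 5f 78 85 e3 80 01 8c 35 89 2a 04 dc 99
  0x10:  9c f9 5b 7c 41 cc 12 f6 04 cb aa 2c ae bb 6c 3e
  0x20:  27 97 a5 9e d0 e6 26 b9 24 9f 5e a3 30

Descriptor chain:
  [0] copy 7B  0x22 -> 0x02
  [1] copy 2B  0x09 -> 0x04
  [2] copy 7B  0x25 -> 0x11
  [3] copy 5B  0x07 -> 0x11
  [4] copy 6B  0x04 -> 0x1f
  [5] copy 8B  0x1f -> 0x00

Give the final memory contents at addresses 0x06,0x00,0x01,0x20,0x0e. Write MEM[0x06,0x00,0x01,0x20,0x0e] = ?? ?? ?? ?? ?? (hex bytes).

D0: mem[0x02..0x08] <- [a5 9e d0 e6 26 b9 24]
D1: mem[0x04..0x05] <- [8c 35]
D2: mem[0x11..0x17] <- [e6 26 b9 24 9f 5e a3]
D3: mem[0x11..0x15] <- [b9 24 8c 35 89]
D4: mem[0x1f..0x24] <- [8c 35 26 b9 24 8c]
D5: mem[0x00..0x07] <- [8c 35 26 b9 24 8c e6 26]
query mem[0x06]=0xe6, mem[0x00]=0x8c, mem[0x01]=0x35, mem[0x20]=0x35, mem[0x0e]=0xdc

MEM[0x06,0x00,0x01,0x20,0x0e] = e6 8c 35 35 dc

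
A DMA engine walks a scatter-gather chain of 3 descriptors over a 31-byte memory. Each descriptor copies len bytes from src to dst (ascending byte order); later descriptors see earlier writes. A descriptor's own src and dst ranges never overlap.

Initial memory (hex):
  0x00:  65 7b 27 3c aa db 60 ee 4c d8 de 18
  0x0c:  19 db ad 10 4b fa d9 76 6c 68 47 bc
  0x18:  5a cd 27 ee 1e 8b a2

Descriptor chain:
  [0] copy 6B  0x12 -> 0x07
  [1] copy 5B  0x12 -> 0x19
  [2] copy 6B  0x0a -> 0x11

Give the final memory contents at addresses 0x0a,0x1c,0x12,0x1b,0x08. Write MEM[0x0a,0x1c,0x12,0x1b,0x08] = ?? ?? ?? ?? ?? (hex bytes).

MEM[0x0a,0x1c,0x12,0x1b,0x08] = 68 68 47 6c 76

[0] 0x12->0x07 len=6 : d9 76 6c 68 47 bc
[1] 0x12->0x19 len=5 : d9 76 6c 68 47
[2] 0x0a->0x11 len=6 : 68 47 bc db ad 10
query mem[0x0a]=0x68, mem[0x1c]=0x68, mem[0x12]=0x47, mem[0x1b]=0x6c, mem[0x08]=0x76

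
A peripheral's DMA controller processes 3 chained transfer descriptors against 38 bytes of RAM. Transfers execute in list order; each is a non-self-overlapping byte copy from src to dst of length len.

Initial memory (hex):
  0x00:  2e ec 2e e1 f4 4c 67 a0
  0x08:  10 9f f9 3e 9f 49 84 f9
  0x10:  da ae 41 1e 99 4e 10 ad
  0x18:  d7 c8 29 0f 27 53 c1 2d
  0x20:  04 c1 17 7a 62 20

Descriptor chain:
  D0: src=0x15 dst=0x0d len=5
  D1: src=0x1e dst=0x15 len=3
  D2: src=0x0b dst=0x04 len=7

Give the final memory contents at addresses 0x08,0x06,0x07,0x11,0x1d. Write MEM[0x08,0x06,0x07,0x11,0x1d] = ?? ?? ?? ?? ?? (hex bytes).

MEM[0x08,0x06,0x07,0x11,0x1d] = ad 4e 10 c8 53

  after D0: wrote 5B at 0x0d = 4e10add7c8
  after D1: wrote 3B at 0x15 = c12d04
  after D2: wrote 7B at 0x04 = 3e9f4e10add7c8
query mem[0x08]=0xad, mem[0x06]=0x4e, mem[0x07]=0x10, mem[0x11]=0xc8, mem[0x1d]=0x53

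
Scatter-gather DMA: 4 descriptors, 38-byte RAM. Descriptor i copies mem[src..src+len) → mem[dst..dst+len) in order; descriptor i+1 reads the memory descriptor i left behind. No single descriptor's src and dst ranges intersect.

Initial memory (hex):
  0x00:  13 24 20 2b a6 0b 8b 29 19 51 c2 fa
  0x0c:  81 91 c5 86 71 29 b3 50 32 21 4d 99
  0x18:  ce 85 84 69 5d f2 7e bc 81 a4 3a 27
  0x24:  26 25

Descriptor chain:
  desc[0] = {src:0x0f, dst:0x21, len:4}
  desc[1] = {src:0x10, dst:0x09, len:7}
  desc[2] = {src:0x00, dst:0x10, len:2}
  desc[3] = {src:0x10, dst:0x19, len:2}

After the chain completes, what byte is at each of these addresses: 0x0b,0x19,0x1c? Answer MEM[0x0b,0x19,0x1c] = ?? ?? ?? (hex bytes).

MEM[0x0b,0x19,0x1c] = b3 13 5d

D0: mem[0x21..0x24] <- [86 71 29 b3]
D1: mem[0x09..0x0f] <- [71 29 b3 50 32 21 4d]
D2: mem[0x10..0x11] <- [13 24]
D3: mem[0x19..0x1a] <- [13 24]
query mem[0x0b]=0xb3, mem[0x19]=0x13, mem[0x1c]=0x5d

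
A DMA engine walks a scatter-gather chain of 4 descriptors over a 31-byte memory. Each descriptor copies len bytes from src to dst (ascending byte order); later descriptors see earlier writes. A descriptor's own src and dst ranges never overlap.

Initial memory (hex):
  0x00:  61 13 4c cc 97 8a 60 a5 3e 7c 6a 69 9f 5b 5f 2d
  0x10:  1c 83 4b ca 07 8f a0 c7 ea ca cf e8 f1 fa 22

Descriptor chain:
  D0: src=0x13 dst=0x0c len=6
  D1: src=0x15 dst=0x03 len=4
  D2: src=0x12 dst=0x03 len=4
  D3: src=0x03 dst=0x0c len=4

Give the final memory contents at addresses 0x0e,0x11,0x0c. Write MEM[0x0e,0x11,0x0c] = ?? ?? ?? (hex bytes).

[0] 0x13->0x0c len=6 : ca 07 8f a0 c7 ea
[1] 0x15->0x03 len=4 : 8f a0 c7 ea
[2] 0x12->0x03 len=4 : 4b ca 07 8f
[3] 0x03->0x0c len=4 : 4b ca 07 8f
query mem[0x0e]=0x07, mem[0x11]=0xea, mem[0x0c]=0x4b

MEM[0x0e,0x11,0x0c] = 07 ea 4b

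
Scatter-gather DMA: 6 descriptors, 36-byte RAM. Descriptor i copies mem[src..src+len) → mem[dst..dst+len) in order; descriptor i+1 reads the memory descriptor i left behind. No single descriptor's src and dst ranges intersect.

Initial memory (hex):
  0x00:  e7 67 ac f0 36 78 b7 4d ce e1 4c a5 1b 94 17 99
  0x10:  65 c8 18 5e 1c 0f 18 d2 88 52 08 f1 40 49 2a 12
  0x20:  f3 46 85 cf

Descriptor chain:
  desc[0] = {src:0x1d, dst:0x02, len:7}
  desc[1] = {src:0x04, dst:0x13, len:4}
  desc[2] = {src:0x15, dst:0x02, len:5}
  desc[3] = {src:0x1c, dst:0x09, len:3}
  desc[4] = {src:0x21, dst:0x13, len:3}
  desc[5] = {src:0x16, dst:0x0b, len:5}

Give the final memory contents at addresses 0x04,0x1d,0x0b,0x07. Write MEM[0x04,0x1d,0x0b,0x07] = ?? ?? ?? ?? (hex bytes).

D0: mem[0x02..0x08] <- [49 2a 12 f3 46 85 cf]
D1: mem[0x13..0x16] <- [12 f3 46 85]
D2: mem[0x02..0x06] <- [46 85 d2 88 52]
D3: mem[0x09..0x0b] <- [40 49 2a]
D4: mem[0x13..0x15] <- [46 85 cf]
D5: mem[0x0b..0x0f] <- [85 d2 88 52 08]
query mem[0x04]=0xd2, mem[0x1d]=0x49, mem[0x0b]=0x85, mem[0x07]=0x85

MEM[0x04,0x1d,0x0b,0x07] = d2 49 85 85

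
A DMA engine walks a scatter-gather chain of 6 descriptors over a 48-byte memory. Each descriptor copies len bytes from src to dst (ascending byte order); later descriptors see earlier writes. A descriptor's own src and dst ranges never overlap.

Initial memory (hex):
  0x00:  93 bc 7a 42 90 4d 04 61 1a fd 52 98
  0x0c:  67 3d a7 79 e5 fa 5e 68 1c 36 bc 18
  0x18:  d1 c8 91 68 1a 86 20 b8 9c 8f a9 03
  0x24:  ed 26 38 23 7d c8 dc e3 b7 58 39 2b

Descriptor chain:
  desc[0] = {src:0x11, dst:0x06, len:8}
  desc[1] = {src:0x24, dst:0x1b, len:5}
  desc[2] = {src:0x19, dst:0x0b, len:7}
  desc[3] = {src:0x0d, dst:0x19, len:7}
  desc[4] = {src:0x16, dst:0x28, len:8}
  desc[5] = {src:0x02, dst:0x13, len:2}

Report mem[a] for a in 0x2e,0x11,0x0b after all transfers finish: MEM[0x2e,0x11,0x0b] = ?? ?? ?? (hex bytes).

[0] 0x11->0x06 len=8 : fa 5e 68 1c 36 bc 18 d1
[1] 0x24->0x1b len=5 : ed 26 38 23 7d
[2] 0x19->0x0b len=7 : c8 91 ed 26 38 23 7d
[3] 0x0d->0x19 len=7 : ed 26 38 23 7d 5e 68
[4] 0x16->0x28 len=8 : bc 18 d1 ed 26 38 23 7d
[5] 0x02->0x13 len=2 : 7a 42
query mem[0x2e]=0x23, mem[0x11]=0x7d, mem[0x0b]=0xc8

MEM[0x2e,0x11,0x0b] = 23 7d c8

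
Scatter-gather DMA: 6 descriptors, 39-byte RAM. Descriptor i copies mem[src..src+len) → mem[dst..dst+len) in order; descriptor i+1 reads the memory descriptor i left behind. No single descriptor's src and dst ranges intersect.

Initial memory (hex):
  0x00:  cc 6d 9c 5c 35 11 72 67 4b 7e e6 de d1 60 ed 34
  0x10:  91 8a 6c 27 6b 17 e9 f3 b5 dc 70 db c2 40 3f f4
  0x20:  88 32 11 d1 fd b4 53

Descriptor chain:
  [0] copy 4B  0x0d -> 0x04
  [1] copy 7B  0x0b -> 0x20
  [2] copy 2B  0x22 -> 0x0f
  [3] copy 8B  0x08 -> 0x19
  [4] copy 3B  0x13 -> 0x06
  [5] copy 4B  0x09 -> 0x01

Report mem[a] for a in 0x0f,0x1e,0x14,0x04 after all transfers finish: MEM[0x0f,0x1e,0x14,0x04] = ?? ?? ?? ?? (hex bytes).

MEM[0x0f,0x1e,0x14,0x04] = 60 60 6b d1

#0 dst[0x04+4] := {0x60,0xed,0x34,0x91}
#1 dst[0x20+7] := {0xde,0xd1,0x60,0xed,0x34,0x91,0x8a}
#2 dst[0x0f+2] := {0x60,0xed}
#3 dst[0x19+8] := {0x4b,0x7e,0xe6,0xde,0xd1,0x60,0xed,0x60}
#4 dst[0x06+3] := {0x27,0x6b,0x17}
#5 dst[0x01+4] := {0x7e,0xe6,0xde,0xd1}
query mem[0x0f]=0x60, mem[0x1e]=0x60, mem[0x14]=0x6b, mem[0x04]=0xd1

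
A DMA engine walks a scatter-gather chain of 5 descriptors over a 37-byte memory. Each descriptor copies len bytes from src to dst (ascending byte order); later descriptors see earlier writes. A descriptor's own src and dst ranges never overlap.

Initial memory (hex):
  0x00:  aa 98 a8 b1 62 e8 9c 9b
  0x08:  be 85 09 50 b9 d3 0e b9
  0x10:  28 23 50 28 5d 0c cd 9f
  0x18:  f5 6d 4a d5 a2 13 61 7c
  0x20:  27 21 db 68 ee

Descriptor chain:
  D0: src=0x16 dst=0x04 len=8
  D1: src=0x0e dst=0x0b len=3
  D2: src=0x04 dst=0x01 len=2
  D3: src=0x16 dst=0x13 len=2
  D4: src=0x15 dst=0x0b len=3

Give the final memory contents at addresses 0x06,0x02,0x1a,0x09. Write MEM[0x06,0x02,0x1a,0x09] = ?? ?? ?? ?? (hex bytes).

[0] 0x16->0x04 len=8 : cd 9f f5 6d 4a d5 a2 13
[1] 0x0e->0x0b len=3 : 0e b9 28
[2] 0x04->0x01 len=2 : cd 9f
[3] 0x16->0x13 len=2 : cd 9f
[4] 0x15->0x0b len=3 : 0c cd 9f
query mem[0x06]=0xf5, mem[0x02]=0x9f, mem[0x1a]=0x4a, mem[0x09]=0xd5

MEM[0x06,0x02,0x1a,0x09] = f5 9f 4a d5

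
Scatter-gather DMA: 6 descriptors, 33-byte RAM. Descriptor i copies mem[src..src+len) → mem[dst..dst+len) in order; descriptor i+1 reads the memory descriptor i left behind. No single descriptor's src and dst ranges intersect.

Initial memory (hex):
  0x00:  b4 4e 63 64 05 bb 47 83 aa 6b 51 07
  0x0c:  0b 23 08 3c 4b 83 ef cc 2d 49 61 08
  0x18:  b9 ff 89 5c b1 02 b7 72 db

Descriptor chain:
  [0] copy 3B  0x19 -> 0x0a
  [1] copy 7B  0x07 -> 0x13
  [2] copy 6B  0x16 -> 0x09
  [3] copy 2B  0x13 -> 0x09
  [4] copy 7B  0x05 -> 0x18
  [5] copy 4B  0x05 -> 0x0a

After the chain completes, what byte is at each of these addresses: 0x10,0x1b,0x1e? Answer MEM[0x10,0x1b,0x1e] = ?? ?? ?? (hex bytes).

D0: mem[0x0a..0x0c] <- [ff 89 5c]
D1: mem[0x13..0x19] <- [83 aa 6b ff 89 5c 23]
D2: mem[0x09..0x0e] <- [ff 89 5c 23 89 5c]
D3: mem[0x09..0x0a] <- [83 aa]
D4: mem[0x18..0x1e] <- [bb 47 83 aa 83 aa 5c]
D5: mem[0x0a..0x0d] <- [bb 47 83 aa]
query mem[0x10]=0x4b, mem[0x1b]=0xaa, mem[0x1e]=0x5c

MEM[0x10,0x1b,0x1e] = 4b aa 5c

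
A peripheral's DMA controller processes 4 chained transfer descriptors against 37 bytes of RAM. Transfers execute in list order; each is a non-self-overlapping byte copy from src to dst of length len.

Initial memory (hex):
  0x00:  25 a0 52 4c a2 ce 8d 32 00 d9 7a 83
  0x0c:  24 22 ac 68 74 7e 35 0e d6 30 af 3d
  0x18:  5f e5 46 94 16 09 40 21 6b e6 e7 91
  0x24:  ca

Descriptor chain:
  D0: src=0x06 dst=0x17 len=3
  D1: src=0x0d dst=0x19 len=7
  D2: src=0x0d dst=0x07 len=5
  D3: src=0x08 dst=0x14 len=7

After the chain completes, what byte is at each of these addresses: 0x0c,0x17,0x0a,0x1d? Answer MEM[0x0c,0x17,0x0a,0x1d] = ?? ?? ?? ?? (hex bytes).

MEM[0x0c,0x17,0x0a,0x1d] = 24 7e 74 7e

#0 dst[0x17+3] := {0x8d,0x32,0x00}
#1 dst[0x19+7] := {0x22,0xac,0x68,0x74,0x7e,0x35,0x0e}
#2 dst[0x07+5] := {0x22,0xac,0x68,0x74,0x7e}
#3 dst[0x14+7] := {0xac,0x68,0x74,0x7e,0x24,0x22,0xac}
query mem[0x0c]=0x24, mem[0x17]=0x7e, mem[0x0a]=0x74, mem[0x1d]=0x7e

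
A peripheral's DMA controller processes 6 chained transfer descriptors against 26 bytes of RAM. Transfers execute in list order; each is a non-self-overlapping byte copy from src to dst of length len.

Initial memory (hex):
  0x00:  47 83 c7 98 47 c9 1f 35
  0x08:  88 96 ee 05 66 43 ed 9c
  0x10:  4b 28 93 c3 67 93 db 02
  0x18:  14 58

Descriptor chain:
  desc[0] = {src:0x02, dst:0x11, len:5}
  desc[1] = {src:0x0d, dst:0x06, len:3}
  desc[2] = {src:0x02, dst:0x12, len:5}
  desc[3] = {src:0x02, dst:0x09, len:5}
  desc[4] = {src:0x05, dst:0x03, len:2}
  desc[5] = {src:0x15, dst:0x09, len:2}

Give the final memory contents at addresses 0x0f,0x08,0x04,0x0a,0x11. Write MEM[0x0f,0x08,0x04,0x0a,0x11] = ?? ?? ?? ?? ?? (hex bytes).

D0: mem[0x11..0x15] <- [c7 98 47 c9 1f]
D1: mem[0x06..0x08] <- [43 ed 9c]
D2: mem[0x12..0x16] <- [c7 98 47 c9 43]
D3: mem[0x09..0x0d] <- [c7 98 47 c9 43]
D4: mem[0x03..0x04] <- [c9 43]
D5: mem[0x09..0x0a] <- [c9 43]
query mem[0x0f]=0x9c, mem[0x08]=0x9c, mem[0x04]=0x43, mem[0x0a]=0x43, mem[0x11]=0xc7

MEM[0x0f,0x08,0x04,0x0a,0x11] = 9c 9c 43 43 c7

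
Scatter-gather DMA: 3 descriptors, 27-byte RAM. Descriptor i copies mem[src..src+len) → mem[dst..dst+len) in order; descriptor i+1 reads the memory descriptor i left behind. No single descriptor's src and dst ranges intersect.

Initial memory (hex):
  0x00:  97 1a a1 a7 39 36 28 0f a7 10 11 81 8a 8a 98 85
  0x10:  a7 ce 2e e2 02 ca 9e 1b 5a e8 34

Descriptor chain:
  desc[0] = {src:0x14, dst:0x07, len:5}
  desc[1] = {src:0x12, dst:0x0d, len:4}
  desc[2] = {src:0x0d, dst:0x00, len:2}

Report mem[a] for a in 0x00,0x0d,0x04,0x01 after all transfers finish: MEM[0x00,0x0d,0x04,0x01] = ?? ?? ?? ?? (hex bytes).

D0: mem[0x07..0x0b] <- [02 ca 9e 1b 5a]
D1: mem[0x0d..0x10] <- [2e e2 02 ca]
D2: mem[0x00..0x01] <- [2e e2]
query mem[0x00]=0x2e, mem[0x0d]=0x2e, mem[0x04]=0x39, mem[0x01]=0xe2

MEM[0x00,0x0d,0x04,0x01] = 2e 2e 39 e2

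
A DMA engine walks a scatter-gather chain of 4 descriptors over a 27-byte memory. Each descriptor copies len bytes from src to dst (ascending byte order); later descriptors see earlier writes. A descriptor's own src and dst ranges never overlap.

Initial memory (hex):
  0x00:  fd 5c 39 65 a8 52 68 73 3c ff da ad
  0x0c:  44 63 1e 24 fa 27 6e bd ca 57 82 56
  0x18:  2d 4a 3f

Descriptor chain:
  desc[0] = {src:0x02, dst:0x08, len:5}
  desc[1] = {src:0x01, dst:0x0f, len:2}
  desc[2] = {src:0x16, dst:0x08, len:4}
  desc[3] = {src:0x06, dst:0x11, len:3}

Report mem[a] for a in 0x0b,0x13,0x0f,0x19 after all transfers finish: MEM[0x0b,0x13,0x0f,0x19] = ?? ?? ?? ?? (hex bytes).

  after D0: wrote 5B at 0x08 = 3965a85268
  after D1: wrote 2B at 0x0f = 5c39
  after D2: wrote 4B at 0x08 = 82562d4a
  after D3: wrote 3B at 0x11 = 687382
query mem[0x0b]=0x4a, mem[0x13]=0x82, mem[0x0f]=0x5c, mem[0x19]=0x4a

MEM[0x0b,0x13,0x0f,0x19] = 4a 82 5c 4a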